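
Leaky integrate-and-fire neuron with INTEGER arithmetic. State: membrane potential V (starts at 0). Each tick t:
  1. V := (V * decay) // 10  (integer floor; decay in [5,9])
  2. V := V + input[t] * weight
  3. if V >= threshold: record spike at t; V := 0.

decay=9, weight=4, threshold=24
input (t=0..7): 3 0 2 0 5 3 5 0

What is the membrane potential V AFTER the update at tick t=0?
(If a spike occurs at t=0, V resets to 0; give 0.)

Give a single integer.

t=0: input=3 -> V=12
t=1: input=0 -> V=10
t=2: input=2 -> V=17
t=3: input=0 -> V=15
t=4: input=5 -> V=0 FIRE
t=5: input=3 -> V=12
t=6: input=5 -> V=0 FIRE
t=7: input=0 -> V=0

Answer: 12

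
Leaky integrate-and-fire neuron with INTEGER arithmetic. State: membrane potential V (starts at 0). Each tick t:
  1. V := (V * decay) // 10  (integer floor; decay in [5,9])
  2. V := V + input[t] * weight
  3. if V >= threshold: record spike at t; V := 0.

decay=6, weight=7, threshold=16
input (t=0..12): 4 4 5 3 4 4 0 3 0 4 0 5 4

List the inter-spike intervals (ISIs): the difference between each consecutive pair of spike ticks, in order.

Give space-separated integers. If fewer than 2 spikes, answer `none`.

t=0: input=4 -> V=0 FIRE
t=1: input=4 -> V=0 FIRE
t=2: input=5 -> V=0 FIRE
t=3: input=3 -> V=0 FIRE
t=4: input=4 -> V=0 FIRE
t=5: input=4 -> V=0 FIRE
t=6: input=0 -> V=0
t=7: input=3 -> V=0 FIRE
t=8: input=0 -> V=0
t=9: input=4 -> V=0 FIRE
t=10: input=0 -> V=0
t=11: input=5 -> V=0 FIRE
t=12: input=4 -> V=0 FIRE

Answer: 1 1 1 1 1 2 2 2 1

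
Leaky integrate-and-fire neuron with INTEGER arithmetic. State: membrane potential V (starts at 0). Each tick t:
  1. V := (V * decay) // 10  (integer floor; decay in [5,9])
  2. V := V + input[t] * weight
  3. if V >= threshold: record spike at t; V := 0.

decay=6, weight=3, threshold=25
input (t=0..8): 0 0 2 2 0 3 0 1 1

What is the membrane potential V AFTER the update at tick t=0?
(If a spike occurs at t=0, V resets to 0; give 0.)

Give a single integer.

Answer: 0

Derivation:
t=0: input=0 -> V=0
t=1: input=0 -> V=0
t=2: input=2 -> V=6
t=3: input=2 -> V=9
t=4: input=0 -> V=5
t=5: input=3 -> V=12
t=6: input=0 -> V=7
t=7: input=1 -> V=7
t=8: input=1 -> V=7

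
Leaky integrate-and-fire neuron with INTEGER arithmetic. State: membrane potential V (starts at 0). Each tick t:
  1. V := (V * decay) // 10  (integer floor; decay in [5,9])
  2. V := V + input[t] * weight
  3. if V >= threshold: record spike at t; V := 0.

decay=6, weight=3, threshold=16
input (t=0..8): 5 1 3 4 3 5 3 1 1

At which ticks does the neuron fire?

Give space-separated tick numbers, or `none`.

t=0: input=5 -> V=15
t=1: input=1 -> V=12
t=2: input=3 -> V=0 FIRE
t=3: input=4 -> V=12
t=4: input=3 -> V=0 FIRE
t=5: input=5 -> V=15
t=6: input=3 -> V=0 FIRE
t=7: input=1 -> V=3
t=8: input=1 -> V=4

Answer: 2 4 6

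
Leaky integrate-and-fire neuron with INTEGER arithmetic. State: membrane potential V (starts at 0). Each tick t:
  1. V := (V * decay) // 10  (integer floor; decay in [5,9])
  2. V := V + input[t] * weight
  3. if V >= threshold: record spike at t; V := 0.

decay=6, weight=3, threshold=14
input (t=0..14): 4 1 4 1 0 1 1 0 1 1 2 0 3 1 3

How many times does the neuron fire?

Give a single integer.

t=0: input=4 -> V=12
t=1: input=1 -> V=10
t=2: input=4 -> V=0 FIRE
t=3: input=1 -> V=3
t=4: input=0 -> V=1
t=5: input=1 -> V=3
t=6: input=1 -> V=4
t=7: input=0 -> V=2
t=8: input=1 -> V=4
t=9: input=1 -> V=5
t=10: input=2 -> V=9
t=11: input=0 -> V=5
t=12: input=3 -> V=12
t=13: input=1 -> V=10
t=14: input=3 -> V=0 FIRE

Answer: 2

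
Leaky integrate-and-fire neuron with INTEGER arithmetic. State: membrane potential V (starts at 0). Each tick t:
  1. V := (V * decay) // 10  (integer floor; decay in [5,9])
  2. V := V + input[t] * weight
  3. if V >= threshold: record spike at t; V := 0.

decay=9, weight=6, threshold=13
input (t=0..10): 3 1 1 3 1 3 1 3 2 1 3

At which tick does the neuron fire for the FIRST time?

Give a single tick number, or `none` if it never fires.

t=0: input=3 -> V=0 FIRE
t=1: input=1 -> V=6
t=2: input=1 -> V=11
t=3: input=3 -> V=0 FIRE
t=4: input=1 -> V=6
t=5: input=3 -> V=0 FIRE
t=6: input=1 -> V=6
t=7: input=3 -> V=0 FIRE
t=8: input=2 -> V=12
t=9: input=1 -> V=0 FIRE
t=10: input=3 -> V=0 FIRE

Answer: 0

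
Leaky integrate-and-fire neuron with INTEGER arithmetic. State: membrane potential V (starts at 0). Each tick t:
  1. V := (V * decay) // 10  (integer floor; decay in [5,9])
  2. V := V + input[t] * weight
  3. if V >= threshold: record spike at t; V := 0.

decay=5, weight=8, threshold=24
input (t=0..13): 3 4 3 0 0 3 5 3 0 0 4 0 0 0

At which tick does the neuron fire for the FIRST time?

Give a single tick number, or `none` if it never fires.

t=0: input=3 -> V=0 FIRE
t=1: input=4 -> V=0 FIRE
t=2: input=3 -> V=0 FIRE
t=3: input=0 -> V=0
t=4: input=0 -> V=0
t=5: input=3 -> V=0 FIRE
t=6: input=5 -> V=0 FIRE
t=7: input=3 -> V=0 FIRE
t=8: input=0 -> V=0
t=9: input=0 -> V=0
t=10: input=4 -> V=0 FIRE
t=11: input=0 -> V=0
t=12: input=0 -> V=0
t=13: input=0 -> V=0

Answer: 0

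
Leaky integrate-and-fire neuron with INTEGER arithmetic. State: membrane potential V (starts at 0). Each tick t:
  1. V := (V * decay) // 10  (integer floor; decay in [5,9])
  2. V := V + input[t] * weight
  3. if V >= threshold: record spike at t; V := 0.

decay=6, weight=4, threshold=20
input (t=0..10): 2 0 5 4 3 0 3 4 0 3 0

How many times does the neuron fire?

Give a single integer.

t=0: input=2 -> V=8
t=1: input=0 -> V=4
t=2: input=5 -> V=0 FIRE
t=3: input=4 -> V=16
t=4: input=3 -> V=0 FIRE
t=5: input=0 -> V=0
t=6: input=3 -> V=12
t=7: input=4 -> V=0 FIRE
t=8: input=0 -> V=0
t=9: input=3 -> V=12
t=10: input=0 -> V=7

Answer: 3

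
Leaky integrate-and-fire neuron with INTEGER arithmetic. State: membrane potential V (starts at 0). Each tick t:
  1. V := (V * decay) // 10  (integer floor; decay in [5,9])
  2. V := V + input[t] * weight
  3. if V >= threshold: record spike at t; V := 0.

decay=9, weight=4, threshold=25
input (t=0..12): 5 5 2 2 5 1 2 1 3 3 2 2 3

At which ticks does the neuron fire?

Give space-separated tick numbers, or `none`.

Answer: 1 4 9 12

Derivation:
t=0: input=5 -> V=20
t=1: input=5 -> V=0 FIRE
t=2: input=2 -> V=8
t=3: input=2 -> V=15
t=4: input=5 -> V=0 FIRE
t=5: input=1 -> V=4
t=6: input=2 -> V=11
t=7: input=1 -> V=13
t=8: input=3 -> V=23
t=9: input=3 -> V=0 FIRE
t=10: input=2 -> V=8
t=11: input=2 -> V=15
t=12: input=3 -> V=0 FIRE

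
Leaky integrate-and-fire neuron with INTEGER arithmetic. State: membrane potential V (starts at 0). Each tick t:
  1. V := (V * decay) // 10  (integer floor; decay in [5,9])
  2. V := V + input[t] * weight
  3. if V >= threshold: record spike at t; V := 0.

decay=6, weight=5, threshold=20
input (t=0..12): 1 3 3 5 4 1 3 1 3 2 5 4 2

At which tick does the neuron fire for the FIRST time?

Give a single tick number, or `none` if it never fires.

t=0: input=1 -> V=5
t=1: input=3 -> V=18
t=2: input=3 -> V=0 FIRE
t=3: input=5 -> V=0 FIRE
t=4: input=4 -> V=0 FIRE
t=5: input=1 -> V=5
t=6: input=3 -> V=18
t=7: input=1 -> V=15
t=8: input=3 -> V=0 FIRE
t=9: input=2 -> V=10
t=10: input=5 -> V=0 FIRE
t=11: input=4 -> V=0 FIRE
t=12: input=2 -> V=10

Answer: 2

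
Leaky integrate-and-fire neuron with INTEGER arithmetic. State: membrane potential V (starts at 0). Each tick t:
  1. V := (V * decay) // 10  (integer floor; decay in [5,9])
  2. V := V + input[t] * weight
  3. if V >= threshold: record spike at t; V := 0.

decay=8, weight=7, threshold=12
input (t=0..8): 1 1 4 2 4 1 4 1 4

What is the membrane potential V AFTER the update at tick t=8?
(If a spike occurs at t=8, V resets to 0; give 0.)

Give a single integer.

t=0: input=1 -> V=7
t=1: input=1 -> V=0 FIRE
t=2: input=4 -> V=0 FIRE
t=3: input=2 -> V=0 FIRE
t=4: input=4 -> V=0 FIRE
t=5: input=1 -> V=7
t=6: input=4 -> V=0 FIRE
t=7: input=1 -> V=7
t=8: input=4 -> V=0 FIRE

Answer: 0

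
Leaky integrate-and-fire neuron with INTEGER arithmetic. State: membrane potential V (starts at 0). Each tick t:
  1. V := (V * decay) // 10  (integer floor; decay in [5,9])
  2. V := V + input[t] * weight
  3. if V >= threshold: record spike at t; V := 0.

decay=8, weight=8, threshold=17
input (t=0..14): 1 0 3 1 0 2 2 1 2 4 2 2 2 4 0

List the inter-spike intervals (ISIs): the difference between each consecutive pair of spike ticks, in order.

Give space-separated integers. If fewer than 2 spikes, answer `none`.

t=0: input=1 -> V=8
t=1: input=0 -> V=6
t=2: input=3 -> V=0 FIRE
t=3: input=1 -> V=8
t=4: input=0 -> V=6
t=5: input=2 -> V=0 FIRE
t=6: input=2 -> V=16
t=7: input=1 -> V=0 FIRE
t=8: input=2 -> V=16
t=9: input=4 -> V=0 FIRE
t=10: input=2 -> V=16
t=11: input=2 -> V=0 FIRE
t=12: input=2 -> V=16
t=13: input=4 -> V=0 FIRE
t=14: input=0 -> V=0

Answer: 3 2 2 2 2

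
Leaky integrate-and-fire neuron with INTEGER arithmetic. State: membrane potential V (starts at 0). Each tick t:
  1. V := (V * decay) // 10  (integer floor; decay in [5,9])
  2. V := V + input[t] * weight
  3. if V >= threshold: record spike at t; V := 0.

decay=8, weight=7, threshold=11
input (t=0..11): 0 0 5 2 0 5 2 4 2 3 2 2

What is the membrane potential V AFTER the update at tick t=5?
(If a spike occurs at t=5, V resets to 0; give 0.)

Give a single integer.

t=0: input=0 -> V=0
t=1: input=0 -> V=0
t=2: input=5 -> V=0 FIRE
t=3: input=2 -> V=0 FIRE
t=4: input=0 -> V=0
t=5: input=5 -> V=0 FIRE
t=6: input=2 -> V=0 FIRE
t=7: input=4 -> V=0 FIRE
t=8: input=2 -> V=0 FIRE
t=9: input=3 -> V=0 FIRE
t=10: input=2 -> V=0 FIRE
t=11: input=2 -> V=0 FIRE

Answer: 0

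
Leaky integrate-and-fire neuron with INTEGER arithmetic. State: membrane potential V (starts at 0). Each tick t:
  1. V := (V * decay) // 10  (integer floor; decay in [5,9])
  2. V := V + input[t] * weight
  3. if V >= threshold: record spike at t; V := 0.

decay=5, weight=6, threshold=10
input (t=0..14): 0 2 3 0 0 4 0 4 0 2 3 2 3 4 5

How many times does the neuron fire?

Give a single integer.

t=0: input=0 -> V=0
t=1: input=2 -> V=0 FIRE
t=2: input=3 -> V=0 FIRE
t=3: input=0 -> V=0
t=4: input=0 -> V=0
t=5: input=4 -> V=0 FIRE
t=6: input=0 -> V=0
t=7: input=4 -> V=0 FIRE
t=8: input=0 -> V=0
t=9: input=2 -> V=0 FIRE
t=10: input=3 -> V=0 FIRE
t=11: input=2 -> V=0 FIRE
t=12: input=3 -> V=0 FIRE
t=13: input=4 -> V=0 FIRE
t=14: input=5 -> V=0 FIRE

Answer: 10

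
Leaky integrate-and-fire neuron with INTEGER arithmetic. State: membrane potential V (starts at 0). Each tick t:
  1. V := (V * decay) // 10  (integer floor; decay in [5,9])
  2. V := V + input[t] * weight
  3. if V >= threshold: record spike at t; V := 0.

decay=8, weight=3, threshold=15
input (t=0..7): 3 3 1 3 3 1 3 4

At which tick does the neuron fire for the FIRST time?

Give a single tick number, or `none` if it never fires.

t=0: input=3 -> V=9
t=1: input=3 -> V=0 FIRE
t=2: input=1 -> V=3
t=3: input=3 -> V=11
t=4: input=3 -> V=0 FIRE
t=5: input=1 -> V=3
t=6: input=3 -> V=11
t=7: input=4 -> V=0 FIRE

Answer: 1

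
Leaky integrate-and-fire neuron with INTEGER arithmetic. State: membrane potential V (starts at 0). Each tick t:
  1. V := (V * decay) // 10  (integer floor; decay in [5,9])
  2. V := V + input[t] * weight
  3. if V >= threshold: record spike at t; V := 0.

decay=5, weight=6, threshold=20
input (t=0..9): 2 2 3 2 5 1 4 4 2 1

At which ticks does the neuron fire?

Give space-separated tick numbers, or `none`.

Answer: 2 4 6 7

Derivation:
t=0: input=2 -> V=12
t=1: input=2 -> V=18
t=2: input=3 -> V=0 FIRE
t=3: input=2 -> V=12
t=4: input=5 -> V=0 FIRE
t=5: input=1 -> V=6
t=6: input=4 -> V=0 FIRE
t=7: input=4 -> V=0 FIRE
t=8: input=2 -> V=12
t=9: input=1 -> V=12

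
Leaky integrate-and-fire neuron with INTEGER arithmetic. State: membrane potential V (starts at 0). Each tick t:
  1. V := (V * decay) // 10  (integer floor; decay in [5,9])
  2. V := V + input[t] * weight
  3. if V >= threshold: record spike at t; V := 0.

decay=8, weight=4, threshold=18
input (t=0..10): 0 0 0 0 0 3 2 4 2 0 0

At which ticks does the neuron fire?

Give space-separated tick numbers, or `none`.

Answer: 7

Derivation:
t=0: input=0 -> V=0
t=1: input=0 -> V=0
t=2: input=0 -> V=0
t=3: input=0 -> V=0
t=4: input=0 -> V=0
t=5: input=3 -> V=12
t=6: input=2 -> V=17
t=7: input=4 -> V=0 FIRE
t=8: input=2 -> V=8
t=9: input=0 -> V=6
t=10: input=0 -> V=4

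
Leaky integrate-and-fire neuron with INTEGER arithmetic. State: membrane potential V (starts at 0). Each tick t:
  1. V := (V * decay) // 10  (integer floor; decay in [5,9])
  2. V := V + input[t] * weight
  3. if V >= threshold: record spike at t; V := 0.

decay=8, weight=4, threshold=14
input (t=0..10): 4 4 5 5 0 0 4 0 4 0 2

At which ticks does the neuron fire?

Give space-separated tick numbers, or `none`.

t=0: input=4 -> V=0 FIRE
t=1: input=4 -> V=0 FIRE
t=2: input=5 -> V=0 FIRE
t=3: input=5 -> V=0 FIRE
t=4: input=0 -> V=0
t=5: input=0 -> V=0
t=6: input=4 -> V=0 FIRE
t=7: input=0 -> V=0
t=8: input=4 -> V=0 FIRE
t=9: input=0 -> V=0
t=10: input=2 -> V=8

Answer: 0 1 2 3 6 8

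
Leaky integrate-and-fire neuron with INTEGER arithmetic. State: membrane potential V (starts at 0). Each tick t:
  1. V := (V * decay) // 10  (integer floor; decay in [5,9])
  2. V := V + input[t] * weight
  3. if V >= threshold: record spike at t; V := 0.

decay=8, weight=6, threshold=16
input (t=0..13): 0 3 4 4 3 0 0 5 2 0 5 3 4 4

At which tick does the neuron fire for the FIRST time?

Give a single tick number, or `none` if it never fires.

Answer: 1

Derivation:
t=0: input=0 -> V=0
t=1: input=3 -> V=0 FIRE
t=2: input=4 -> V=0 FIRE
t=3: input=4 -> V=0 FIRE
t=4: input=3 -> V=0 FIRE
t=5: input=0 -> V=0
t=6: input=0 -> V=0
t=7: input=5 -> V=0 FIRE
t=8: input=2 -> V=12
t=9: input=0 -> V=9
t=10: input=5 -> V=0 FIRE
t=11: input=3 -> V=0 FIRE
t=12: input=4 -> V=0 FIRE
t=13: input=4 -> V=0 FIRE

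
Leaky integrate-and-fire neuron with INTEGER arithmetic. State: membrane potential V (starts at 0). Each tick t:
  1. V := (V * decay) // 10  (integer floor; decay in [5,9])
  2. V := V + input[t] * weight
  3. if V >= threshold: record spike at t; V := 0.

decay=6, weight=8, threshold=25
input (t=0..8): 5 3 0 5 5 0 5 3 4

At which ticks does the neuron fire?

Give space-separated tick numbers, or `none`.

Answer: 0 3 4 6 8

Derivation:
t=0: input=5 -> V=0 FIRE
t=1: input=3 -> V=24
t=2: input=0 -> V=14
t=3: input=5 -> V=0 FIRE
t=4: input=5 -> V=0 FIRE
t=5: input=0 -> V=0
t=6: input=5 -> V=0 FIRE
t=7: input=3 -> V=24
t=8: input=4 -> V=0 FIRE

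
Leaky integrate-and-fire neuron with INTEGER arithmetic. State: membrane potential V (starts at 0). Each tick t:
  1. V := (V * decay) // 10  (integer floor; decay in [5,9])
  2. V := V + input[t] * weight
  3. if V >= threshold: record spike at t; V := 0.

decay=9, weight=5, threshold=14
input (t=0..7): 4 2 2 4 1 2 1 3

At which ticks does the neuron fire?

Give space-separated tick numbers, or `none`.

t=0: input=4 -> V=0 FIRE
t=1: input=2 -> V=10
t=2: input=2 -> V=0 FIRE
t=3: input=4 -> V=0 FIRE
t=4: input=1 -> V=5
t=5: input=2 -> V=0 FIRE
t=6: input=1 -> V=5
t=7: input=3 -> V=0 FIRE

Answer: 0 2 3 5 7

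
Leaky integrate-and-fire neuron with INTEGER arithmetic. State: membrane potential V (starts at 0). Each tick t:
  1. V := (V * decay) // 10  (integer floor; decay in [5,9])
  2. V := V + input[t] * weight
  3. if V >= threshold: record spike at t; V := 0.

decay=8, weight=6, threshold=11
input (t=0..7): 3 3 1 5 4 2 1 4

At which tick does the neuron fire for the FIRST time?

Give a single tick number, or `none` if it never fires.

Answer: 0

Derivation:
t=0: input=3 -> V=0 FIRE
t=1: input=3 -> V=0 FIRE
t=2: input=1 -> V=6
t=3: input=5 -> V=0 FIRE
t=4: input=4 -> V=0 FIRE
t=5: input=2 -> V=0 FIRE
t=6: input=1 -> V=6
t=7: input=4 -> V=0 FIRE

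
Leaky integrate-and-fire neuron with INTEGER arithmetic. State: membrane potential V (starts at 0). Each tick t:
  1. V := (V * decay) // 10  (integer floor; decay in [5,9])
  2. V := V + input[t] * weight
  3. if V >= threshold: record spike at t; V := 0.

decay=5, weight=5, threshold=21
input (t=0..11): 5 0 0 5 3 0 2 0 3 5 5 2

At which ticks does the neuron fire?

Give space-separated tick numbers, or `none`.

t=0: input=5 -> V=0 FIRE
t=1: input=0 -> V=0
t=2: input=0 -> V=0
t=3: input=5 -> V=0 FIRE
t=4: input=3 -> V=15
t=5: input=0 -> V=7
t=6: input=2 -> V=13
t=7: input=0 -> V=6
t=8: input=3 -> V=18
t=9: input=5 -> V=0 FIRE
t=10: input=5 -> V=0 FIRE
t=11: input=2 -> V=10

Answer: 0 3 9 10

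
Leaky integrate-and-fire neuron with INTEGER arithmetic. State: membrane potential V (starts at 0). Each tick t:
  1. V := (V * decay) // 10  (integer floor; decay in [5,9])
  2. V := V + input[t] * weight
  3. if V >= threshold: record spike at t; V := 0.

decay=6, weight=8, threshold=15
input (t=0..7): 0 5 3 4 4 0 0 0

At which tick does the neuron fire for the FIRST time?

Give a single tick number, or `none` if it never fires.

Answer: 1

Derivation:
t=0: input=0 -> V=0
t=1: input=5 -> V=0 FIRE
t=2: input=3 -> V=0 FIRE
t=3: input=4 -> V=0 FIRE
t=4: input=4 -> V=0 FIRE
t=5: input=0 -> V=0
t=6: input=0 -> V=0
t=7: input=0 -> V=0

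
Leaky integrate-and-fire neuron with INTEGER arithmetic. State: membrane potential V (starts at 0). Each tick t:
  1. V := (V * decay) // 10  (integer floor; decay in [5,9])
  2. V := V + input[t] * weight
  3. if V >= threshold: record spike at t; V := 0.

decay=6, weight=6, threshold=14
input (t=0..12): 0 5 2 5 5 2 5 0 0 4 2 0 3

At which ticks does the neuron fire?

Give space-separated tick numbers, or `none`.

t=0: input=0 -> V=0
t=1: input=5 -> V=0 FIRE
t=2: input=2 -> V=12
t=3: input=5 -> V=0 FIRE
t=4: input=5 -> V=0 FIRE
t=5: input=2 -> V=12
t=6: input=5 -> V=0 FIRE
t=7: input=0 -> V=0
t=8: input=0 -> V=0
t=9: input=4 -> V=0 FIRE
t=10: input=2 -> V=12
t=11: input=0 -> V=7
t=12: input=3 -> V=0 FIRE

Answer: 1 3 4 6 9 12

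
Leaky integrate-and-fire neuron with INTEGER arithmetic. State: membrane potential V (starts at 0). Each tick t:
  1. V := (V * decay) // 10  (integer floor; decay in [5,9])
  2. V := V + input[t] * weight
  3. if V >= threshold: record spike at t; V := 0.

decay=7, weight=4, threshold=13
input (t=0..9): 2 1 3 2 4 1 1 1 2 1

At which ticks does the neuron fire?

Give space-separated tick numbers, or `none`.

t=0: input=2 -> V=8
t=1: input=1 -> V=9
t=2: input=3 -> V=0 FIRE
t=3: input=2 -> V=8
t=4: input=4 -> V=0 FIRE
t=5: input=1 -> V=4
t=6: input=1 -> V=6
t=7: input=1 -> V=8
t=8: input=2 -> V=0 FIRE
t=9: input=1 -> V=4

Answer: 2 4 8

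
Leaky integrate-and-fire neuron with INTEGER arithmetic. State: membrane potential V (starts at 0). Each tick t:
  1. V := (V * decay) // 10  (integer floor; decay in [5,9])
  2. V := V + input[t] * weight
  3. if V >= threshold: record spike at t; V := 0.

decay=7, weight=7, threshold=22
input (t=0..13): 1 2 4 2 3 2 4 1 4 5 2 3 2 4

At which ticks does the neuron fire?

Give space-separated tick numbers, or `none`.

t=0: input=1 -> V=7
t=1: input=2 -> V=18
t=2: input=4 -> V=0 FIRE
t=3: input=2 -> V=14
t=4: input=3 -> V=0 FIRE
t=5: input=2 -> V=14
t=6: input=4 -> V=0 FIRE
t=7: input=1 -> V=7
t=8: input=4 -> V=0 FIRE
t=9: input=5 -> V=0 FIRE
t=10: input=2 -> V=14
t=11: input=3 -> V=0 FIRE
t=12: input=2 -> V=14
t=13: input=4 -> V=0 FIRE

Answer: 2 4 6 8 9 11 13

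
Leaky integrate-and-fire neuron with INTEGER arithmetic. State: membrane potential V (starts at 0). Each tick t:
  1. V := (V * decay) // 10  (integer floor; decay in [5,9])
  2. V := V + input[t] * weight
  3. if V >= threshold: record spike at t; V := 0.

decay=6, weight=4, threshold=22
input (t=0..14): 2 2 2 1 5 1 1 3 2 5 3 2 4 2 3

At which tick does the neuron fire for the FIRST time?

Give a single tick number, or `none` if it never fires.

Answer: 4

Derivation:
t=0: input=2 -> V=8
t=1: input=2 -> V=12
t=2: input=2 -> V=15
t=3: input=1 -> V=13
t=4: input=5 -> V=0 FIRE
t=5: input=1 -> V=4
t=6: input=1 -> V=6
t=7: input=3 -> V=15
t=8: input=2 -> V=17
t=9: input=5 -> V=0 FIRE
t=10: input=3 -> V=12
t=11: input=2 -> V=15
t=12: input=4 -> V=0 FIRE
t=13: input=2 -> V=8
t=14: input=3 -> V=16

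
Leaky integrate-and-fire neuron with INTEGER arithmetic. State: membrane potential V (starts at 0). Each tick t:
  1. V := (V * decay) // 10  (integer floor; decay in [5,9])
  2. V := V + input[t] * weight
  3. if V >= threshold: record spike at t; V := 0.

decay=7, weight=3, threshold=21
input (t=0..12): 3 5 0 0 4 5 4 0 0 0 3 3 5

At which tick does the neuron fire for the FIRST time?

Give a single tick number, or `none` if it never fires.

t=0: input=3 -> V=9
t=1: input=5 -> V=0 FIRE
t=2: input=0 -> V=0
t=3: input=0 -> V=0
t=4: input=4 -> V=12
t=5: input=5 -> V=0 FIRE
t=6: input=4 -> V=12
t=7: input=0 -> V=8
t=8: input=0 -> V=5
t=9: input=0 -> V=3
t=10: input=3 -> V=11
t=11: input=3 -> V=16
t=12: input=5 -> V=0 FIRE

Answer: 1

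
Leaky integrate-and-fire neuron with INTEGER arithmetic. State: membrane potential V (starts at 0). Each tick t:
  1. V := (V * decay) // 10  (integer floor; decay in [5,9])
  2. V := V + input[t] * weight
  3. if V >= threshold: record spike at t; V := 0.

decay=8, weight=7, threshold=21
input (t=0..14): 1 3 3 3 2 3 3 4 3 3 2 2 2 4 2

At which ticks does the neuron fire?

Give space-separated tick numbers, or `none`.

t=0: input=1 -> V=7
t=1: input=3 -> V=0 FIRE
t=2: input=3 -> V=0 FIRE
t=3: input=3 -> V=0 FIRE
t=4: input=2 -> V=14
t=5: input=3 -> V=0 FIRE
t=6: input=3 -> V=0 FIRE
t=7: input=4 -> V=0 FIRE
t=8: input=3 -> V=0 FIRE
t=9: input=3 -> V=0 FIRE
t=10: input=2 -> V=14
t=11: input=2 -> V=0 FIRE
t=12: input=2 -> V=14
t=13: input=4 -> V=0 FIRE
t=14: input=2 -> V=14

Answer: 1 2 3 5 6 7 8 9 11 13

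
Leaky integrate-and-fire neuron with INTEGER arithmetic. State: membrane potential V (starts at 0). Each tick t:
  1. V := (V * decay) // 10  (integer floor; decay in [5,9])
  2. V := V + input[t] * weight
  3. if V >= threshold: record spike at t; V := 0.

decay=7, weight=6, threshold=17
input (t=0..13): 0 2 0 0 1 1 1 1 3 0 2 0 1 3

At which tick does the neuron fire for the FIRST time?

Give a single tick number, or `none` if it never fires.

Answer: 8

Derivation:
t=0: input=0 -> V=0
t=1: input=2 -> V=12
t=2: input=0 -> V=8
t=3: input=0 -> V=5
t=4: input=1 -> V=9
t=5: input=1 -> V=12
t=6: input=1 -> V=14
t=7: input=1 -> V=15
t=8: input=3 -> V=0 FIRE
t=9: input=0 -> V=0
t=10: input=2 -> V=12
t=11: input=0 -> V=8
t=12: input=1 -> V=11
t=13: input=3 -> V=0 FIRE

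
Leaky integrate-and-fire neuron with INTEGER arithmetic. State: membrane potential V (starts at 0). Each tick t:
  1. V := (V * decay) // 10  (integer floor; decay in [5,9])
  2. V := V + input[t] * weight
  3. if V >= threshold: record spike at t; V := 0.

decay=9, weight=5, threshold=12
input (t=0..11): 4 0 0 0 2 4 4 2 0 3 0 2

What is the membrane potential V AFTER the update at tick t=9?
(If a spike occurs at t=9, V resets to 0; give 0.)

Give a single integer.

t=0: input=4 -> V=0 FIRE
t=1: input=0 -> V=0
t=2: input=0 -> V=0
t=3: input=0 -> V=0
t=4: input=2 -> V=10
t=5: input=4 -> V=0 FIRE
t=6: input=4 -> V=0 FIRE
t=7: input=2 -> V=10
t=8: input=0 -> V=9
t=9: input=3 -> V=0 FIRE
t=10: input=0 -> V=0
t=11: input=2 -> V=10

Answer: 0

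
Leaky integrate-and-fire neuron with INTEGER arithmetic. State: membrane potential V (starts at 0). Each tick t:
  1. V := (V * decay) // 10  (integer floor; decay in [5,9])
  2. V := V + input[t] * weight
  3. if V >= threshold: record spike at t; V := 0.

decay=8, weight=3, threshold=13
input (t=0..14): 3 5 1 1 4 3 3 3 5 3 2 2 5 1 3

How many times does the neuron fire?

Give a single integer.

t=0: input=3 -> V=9
t=1: input=5 -> V=0 FIRE
t=2: input=1 -> V=3
t=3: input=1 -> V=5
t=4: input=4 -> V=0 FIRE
t=5: input=3 -> V=9
t=6: input=3 -> V=0 FIRE
t=7: input=3 -> V=9
t=8: input=5 -> V=0 FIRE
t=9: input=3 -> V=9
t=10: input=2 -> V=0 FIRE
t=11: input=2 -> V=6
t=12: input=5 -> V=0 FIRE
t=13: input=1 -> V=3
t=14: input=3 -> V=11

Answer: 6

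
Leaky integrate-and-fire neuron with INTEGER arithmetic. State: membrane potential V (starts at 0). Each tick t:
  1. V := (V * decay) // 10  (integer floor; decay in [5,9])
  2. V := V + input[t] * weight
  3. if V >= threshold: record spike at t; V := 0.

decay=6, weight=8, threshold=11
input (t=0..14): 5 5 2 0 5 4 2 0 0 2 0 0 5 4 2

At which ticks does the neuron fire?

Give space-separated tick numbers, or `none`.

Answer: 0 1 2 4 5 6 9 12 13 14

Derivation:
t=0: input=5 -> V=0 FIRE
t=1: input=5 -> V=0 FIRE
t=2: input=2 -> V=0 FIRE
t=3: input=0 -> V=0
t=4: input=5 -> V=0 FIRE
t=5: input=4 -> V=0 FIRE
t=6: input=2 -> V=0 FIRE
t=7: input=0 -> V=0
t=8: input=0 -> V=0
t=9: input=2 -> V=0 FIRE
t=10: input=0 -> V=0
t=11: input=0 -> V=0
t=12: input=5 -> V=0 FIRE
t=13: input=4 -> V=0 FIRE
t=14: input=2 -> V=0 FIRE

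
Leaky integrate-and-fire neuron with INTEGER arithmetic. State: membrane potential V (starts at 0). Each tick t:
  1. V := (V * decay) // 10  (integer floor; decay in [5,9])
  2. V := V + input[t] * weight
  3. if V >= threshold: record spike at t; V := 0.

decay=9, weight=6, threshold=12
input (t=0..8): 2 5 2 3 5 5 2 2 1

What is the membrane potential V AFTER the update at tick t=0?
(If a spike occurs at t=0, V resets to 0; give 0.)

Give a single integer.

Answer: 0

Derivation:
t=0: input=2 -> V=0 FIRE
t=1: input=5 -> V=0 FIRE
t=2: input=2 -> V=0 FIRE
t=3: input=3 -> V=0 FIRE
t=4: input=5 -> V=0 FIRE
t=5: input=5 -> V=0 FIRE
t=6: input=2 -> V=0 FIRE
t=7: input=2 -> V=0 FIRE
t=8: input=1 -> V=6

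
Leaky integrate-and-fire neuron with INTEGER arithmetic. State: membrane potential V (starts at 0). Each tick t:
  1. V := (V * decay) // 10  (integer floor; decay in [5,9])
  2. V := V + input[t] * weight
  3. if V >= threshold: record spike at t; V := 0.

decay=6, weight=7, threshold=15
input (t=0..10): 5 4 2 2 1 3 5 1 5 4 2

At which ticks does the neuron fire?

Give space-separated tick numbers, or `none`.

Answer: 0 1 3 5 6 8 9

Derivation:
t=0: input=5 -> V=0 FIRE
t=1: input=4 -> V=0 FIRE
t=2: input=2 -> V=14
t=3: input=2 -> V=0 FIRE
t=4: input=1 -> V=7
t=5: input=3 -> V=0 FIRE
t=6: input=5 -> V=0 FIRE
t=7: input=1 -> V=7
t=8: input=5 -> V=0 FIRE
t=9: input=4 -> V=0 FIRE
t=10: input=2 -> V=14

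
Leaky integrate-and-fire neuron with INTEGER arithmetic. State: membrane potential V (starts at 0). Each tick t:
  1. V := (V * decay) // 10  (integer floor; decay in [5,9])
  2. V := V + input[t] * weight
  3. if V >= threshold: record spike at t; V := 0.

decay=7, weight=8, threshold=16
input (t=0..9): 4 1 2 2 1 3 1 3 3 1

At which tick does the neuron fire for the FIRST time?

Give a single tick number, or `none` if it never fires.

t=0: input=4 -> V=0 FIRE
t=1: input=1 -> V=8
t=2: input=2 -> V=0 FIRE
t=3: input=2 -> V=0 FIRE
t=4: input=1 -> V=8
t=5: input=3 -> V=0 FIRE
t=6: input=1 -> V=8
t=7: input=3 -> V=0 FIRE
t=8: input=3 -> V=0 FIRE
t=9: input=1 -> V=8

Answer: 0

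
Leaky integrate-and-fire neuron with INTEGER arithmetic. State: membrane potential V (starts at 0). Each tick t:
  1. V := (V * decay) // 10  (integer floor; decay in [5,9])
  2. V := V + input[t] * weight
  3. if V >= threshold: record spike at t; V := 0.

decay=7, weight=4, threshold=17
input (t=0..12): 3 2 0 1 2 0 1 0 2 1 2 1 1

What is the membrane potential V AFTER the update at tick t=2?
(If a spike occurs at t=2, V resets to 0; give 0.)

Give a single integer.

t=0: input=3 -> V=12
t=1: input=2 -> V=16
t=2: input=0 -> V=11
t=3: input=1 -> V=11
t=4: input=2 -> V=15
t=5: input=0 -> V=10
t=6: input=1 -> V=11
t=7: input=0 -> V=7
t=8: input=2 -> V=12
t=9: input=1 -> V=12
t=10: input=2 -> V=16
t=11: input=1 -> V=15
t=12: input=1 -> V=14

Answer: 11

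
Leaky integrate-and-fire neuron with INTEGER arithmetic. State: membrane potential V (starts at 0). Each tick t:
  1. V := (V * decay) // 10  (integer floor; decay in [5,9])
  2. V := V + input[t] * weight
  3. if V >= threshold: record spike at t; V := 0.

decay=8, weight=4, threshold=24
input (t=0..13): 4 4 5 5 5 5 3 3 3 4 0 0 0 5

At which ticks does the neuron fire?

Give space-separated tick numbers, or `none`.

Answer: 1 3 5 8 13

Derivation:
t=0: input=4 -> V=16
t=1: input=4 -> V=0 FIRE
t=2: input=5 -> V=20
t=3: input=5 -> V=0 FIRE
t=4: input=5 -> V=20
t=5: input=5 -> V=0 FIRE
t=6: input=3 -> V=12
t=7: input=3 -> V=21
t=8: input=3 -> V=0 FIRE
t=9: input=4 -> V=16
t=10: input=0 -> V=12
t=11: input=0 -> V=9
t=12: input=0 -> V=7
t=13: input=5 -> V=0 FIRE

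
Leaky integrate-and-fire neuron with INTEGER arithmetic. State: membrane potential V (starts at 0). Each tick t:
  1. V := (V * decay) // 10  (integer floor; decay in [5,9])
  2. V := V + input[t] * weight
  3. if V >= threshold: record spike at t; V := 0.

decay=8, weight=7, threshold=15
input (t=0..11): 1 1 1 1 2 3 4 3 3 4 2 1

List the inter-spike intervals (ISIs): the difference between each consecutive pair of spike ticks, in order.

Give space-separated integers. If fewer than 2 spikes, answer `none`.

Answer: 2 1 1 1 1 1 2

Derivation:
t=0: input=1 -> V=7
t=1: input=1 -> V=12
t=2: input=1 -> V=0 FIRE
t=3: input=1 -> V=7
t=4: input=2 -> V=0 FIRE
t=5: input=3 -> V=0 FIRE
t=6: input=4 -> V=0 FIRE
t=7: input=3 -> V=0 FIRE
t=8: input=3 -> V=0 FIRE
t=9: input=4 -> V=0 FIRE
t=10: input=2 -> V=14
t=11: input=1 -> V=0 FIRE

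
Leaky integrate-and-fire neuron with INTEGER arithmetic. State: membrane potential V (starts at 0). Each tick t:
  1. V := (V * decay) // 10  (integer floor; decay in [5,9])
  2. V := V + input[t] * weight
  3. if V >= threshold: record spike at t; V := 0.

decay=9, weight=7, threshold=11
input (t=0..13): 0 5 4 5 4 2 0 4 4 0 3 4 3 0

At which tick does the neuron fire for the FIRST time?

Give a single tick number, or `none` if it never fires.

Answer: 1

Derivation:
t=0: input=0 -> V=0
t=1: input=5 -> V=0 FIRE
t=2: input=4 -> V=0 FIRE
t=3: input=5 -> V=0 FIRE
t=4: input=4 -> V=0 FIRE
t=5: input=2 -> V=0 FIRE
t=6: input=0 -> V=0
t=7: input=4 -> V=0 FIRE
t=8: input=4 -> V=0 FIRE
t=9: input=0 -> V=0
t=10: input=3 -> V=0 FIRE
t=11: input=4 -> V=0 FIRE
t=12: input=3 -> V=0 FIRE
t=13: input=0 -> V=0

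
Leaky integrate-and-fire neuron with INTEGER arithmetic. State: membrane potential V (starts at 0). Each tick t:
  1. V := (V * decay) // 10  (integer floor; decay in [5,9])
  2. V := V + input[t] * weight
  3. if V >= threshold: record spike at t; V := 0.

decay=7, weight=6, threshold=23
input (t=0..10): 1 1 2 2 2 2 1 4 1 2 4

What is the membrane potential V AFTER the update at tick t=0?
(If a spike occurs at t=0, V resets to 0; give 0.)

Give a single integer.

t=0: input=1 -> V=6
t=1: input=1 -> V=10
t=2: input=2 -> V=19
t=3: input=2 -> V=0 FIRE
t=4: input=2 -> V=12
t=5: input=2 -> V=20
t=6: input=1 -> V=20
t=7: input=4 -> V=0 FIRE
t=8: input=1 -> V=6
t=9: input=2 -> V=16
t=10: input=4 -> V=0 FIRE

Answer: 6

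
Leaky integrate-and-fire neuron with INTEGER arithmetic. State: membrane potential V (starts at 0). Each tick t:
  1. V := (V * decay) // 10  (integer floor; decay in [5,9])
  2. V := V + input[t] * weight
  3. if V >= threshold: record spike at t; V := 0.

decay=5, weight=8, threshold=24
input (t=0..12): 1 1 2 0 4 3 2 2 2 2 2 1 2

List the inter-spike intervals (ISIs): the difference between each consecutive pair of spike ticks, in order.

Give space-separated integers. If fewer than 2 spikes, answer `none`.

t=0: input=1 -> V=8
t=1: input=1 -> V=12
t=2: input=2 -> V=22
t=3: input=0 -> V=11
t=4: input=4 -> V=0 FIRE
t=5: input=3 -> V=0 FIRE
t=6: input=2 -> V=16
t=7: input=2 -> V=0 FIRE
t=8: input=2 -> V=16
t=9: input=2 -> V=0 FIRE
t=10: input=2 -> V=16
t=11: input=1 -> V=16
t=12: input=2 -> V=0 FIRE

Answer: 1 2 2 3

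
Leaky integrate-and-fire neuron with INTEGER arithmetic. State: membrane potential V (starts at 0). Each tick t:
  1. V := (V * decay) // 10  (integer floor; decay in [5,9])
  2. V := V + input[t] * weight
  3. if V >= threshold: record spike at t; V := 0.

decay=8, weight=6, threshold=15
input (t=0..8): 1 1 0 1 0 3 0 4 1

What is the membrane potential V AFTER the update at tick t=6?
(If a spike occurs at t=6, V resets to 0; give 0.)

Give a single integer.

Answer: 0

Derivation:
t=0: input=1 -> V=6
t=1: input=1 -> V=10
t=2: input=0 -> V=8
t=3: input=1 -> V=12
t=4: input=0 -> V=9
t=5: input=3 -> V=0 FIRE
t=6: input=0 -> V=0
t=7: input=4 -> V=0 FIRE
t=8: input=1 -> V=6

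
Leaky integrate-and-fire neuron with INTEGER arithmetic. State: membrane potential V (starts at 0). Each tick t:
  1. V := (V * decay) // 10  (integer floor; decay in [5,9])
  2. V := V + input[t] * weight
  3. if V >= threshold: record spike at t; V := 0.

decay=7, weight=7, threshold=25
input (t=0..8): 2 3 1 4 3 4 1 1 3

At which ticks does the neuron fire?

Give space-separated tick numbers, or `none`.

Answer: 1 3 5 8

Derivation:
t=0: input=2 -> V=14
t=1: input=3 -> V=0 FIRE
t=2: input=1 -> V=7
t=3: input=4 -> V=0 FIRE
t=4: input=3 -> V=21
t=5: input=4 -> V=0 FIRE
t=6: input=1 -> V=7
t=7: input=1 -> V=11
t=8: input=3 -> V=0 FIRE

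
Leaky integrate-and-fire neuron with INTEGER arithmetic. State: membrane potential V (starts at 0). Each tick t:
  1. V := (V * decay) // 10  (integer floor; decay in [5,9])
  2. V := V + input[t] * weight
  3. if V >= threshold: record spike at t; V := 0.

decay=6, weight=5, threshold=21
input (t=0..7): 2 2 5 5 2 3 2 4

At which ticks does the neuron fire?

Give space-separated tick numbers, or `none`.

t=0: input=2 -> V=10
t=1: input=2 -> V=16
t=2: input=5 -> V=0 FIRE
t=3: input=5 -> V=0 FIRE
t=4: input=2 -> V=10
t=5: input=3 -> V=0 FIRE
t=6: input=2 -> V=10
t=7: input=4 -> V=0 FIRE

Answer: 2 3 5 7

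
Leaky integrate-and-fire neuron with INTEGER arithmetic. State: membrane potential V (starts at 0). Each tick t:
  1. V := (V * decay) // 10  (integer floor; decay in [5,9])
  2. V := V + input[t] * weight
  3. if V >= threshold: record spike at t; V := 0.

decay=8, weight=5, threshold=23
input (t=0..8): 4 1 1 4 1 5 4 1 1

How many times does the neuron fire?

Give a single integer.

t=0: input=4 -> V=20
t=1: input=1 -> V=21
t=2: input=1 -> V=21
t=3: input=4 -> V=0 FIRE
t=4: input=1 -> V=5
t=5: input=5 -> V=0 FIRE
t=6: input=4 -> V=20
t=7: input=1 -> V=21
t=8: input=1 -> V=21

Answer: 2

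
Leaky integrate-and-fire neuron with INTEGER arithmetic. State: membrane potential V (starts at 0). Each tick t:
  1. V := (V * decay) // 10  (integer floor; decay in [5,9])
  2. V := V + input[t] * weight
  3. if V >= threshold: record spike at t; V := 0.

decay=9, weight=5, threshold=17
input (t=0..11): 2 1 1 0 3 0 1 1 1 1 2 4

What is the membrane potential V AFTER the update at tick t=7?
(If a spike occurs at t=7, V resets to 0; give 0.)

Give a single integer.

Answer: 0

Derivation:
t=0: input=2 -> V=10
t=1: input=1 -> V=14
t=2: input=1 -> V=0 FIRE
t=3: input=0 -> V=0
t=4: input=3 -> V=15
t=5: input=0 -> V=13
t=6: input=1 -> V=16
t=7: input=1 -> V=0 FIRE
t=8: input=1 -> V=5
t=9: input=1 -> V=9
t=10: input=2 -> V=0 FIRE
t=11: input=4 -> V=0 FIRE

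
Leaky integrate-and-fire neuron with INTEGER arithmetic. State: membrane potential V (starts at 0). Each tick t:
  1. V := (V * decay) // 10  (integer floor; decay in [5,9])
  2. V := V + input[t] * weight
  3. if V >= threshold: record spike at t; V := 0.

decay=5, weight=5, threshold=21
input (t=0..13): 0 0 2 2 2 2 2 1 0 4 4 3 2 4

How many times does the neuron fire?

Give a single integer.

t=0: input=0 -> V=0
t=1: input=0 -> V=0
t=2: input=2 -> V=10
t=3: input=2 -> V=15
t=4: input=2 -> V=17
t=5: input=2 -> V=18
t=6: input=2 -> V=19
t=7: input=1 -> V=14
t=8: input=0 -> V=7
t=9: input=4 -> V=0 FIRE
t=10: input=4 -> V=20
t=11: input=3 -> V=0 FIRE
t=12: input=2 -> V=10
t=13: input=4 -> V=0 FIRE

Answer: 3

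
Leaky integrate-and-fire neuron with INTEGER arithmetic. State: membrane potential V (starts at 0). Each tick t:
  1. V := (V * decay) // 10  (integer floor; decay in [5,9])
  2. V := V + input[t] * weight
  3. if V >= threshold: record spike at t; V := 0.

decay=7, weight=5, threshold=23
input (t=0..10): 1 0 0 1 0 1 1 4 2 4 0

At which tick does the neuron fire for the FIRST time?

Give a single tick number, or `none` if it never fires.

t=0: input=1 -> V=5
t=1: input=0 -> V=3
t=2: input=0 -> V=2
t=3: input=1 -> V=6
t=4: input=0 -> V=4
t=5: input=1 -> V=7
t=6: input=1 -> V=9
t=7: input=4 -> V=0 FIRE
t=8: input=2 -> V=10
t=9: input=4 -> V=0 FIRE
t=10: input=0 -> V=0

Answer: 7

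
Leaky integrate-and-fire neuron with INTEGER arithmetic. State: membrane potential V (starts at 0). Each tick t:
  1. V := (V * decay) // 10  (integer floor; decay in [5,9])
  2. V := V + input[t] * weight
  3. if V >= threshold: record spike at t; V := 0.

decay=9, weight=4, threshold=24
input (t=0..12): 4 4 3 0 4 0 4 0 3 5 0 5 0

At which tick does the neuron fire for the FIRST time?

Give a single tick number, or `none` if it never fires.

t=0: input=4 -> V=16
t=1: input=4 -> V=0 FIRE
t=2: input=3 -> V=12
t=3: input=0 -> V=10
t=4: input=4 -> V=0 FIRE
t=5: input=0 -> V=0
t=6: input=4 -> V=16
t=7: input=0 -> V=14
t=8: input=3 -> V=0 FIRE
t=9: input=5 -> V=20
t=10: input=0 -> V=18
t=11: input=5 -> V=0 FIRE
t=12: input=0 -> V=0

Answer: 1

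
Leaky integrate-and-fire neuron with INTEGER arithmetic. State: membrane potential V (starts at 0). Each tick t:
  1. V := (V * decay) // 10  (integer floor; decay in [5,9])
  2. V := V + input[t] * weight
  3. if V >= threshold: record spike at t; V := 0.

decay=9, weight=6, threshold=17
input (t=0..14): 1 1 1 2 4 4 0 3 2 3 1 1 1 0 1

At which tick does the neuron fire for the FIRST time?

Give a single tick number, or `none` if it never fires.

Answer: 3

Derivation:
t=0: input=1 -> V=6
t=1: input=1 -> V=11
t=2: input=1 -> V=15
t=3: input=2 -> V=0 FIRE
t=4: input=4 -> V=0 FIRE
t=5: input=4 -> V=0 FIRE
t=6: input=0 -> V=0
t=7: input=3 -> V=0 FIRE
t=8: input=2 -> V=12
t=9: input=3 -> V=0 FIRE
t=10: input=1 -> V=6
t=11: input=1 -> V=11
t=12: input=1 -> V=15
t=13: input=0 -> V=13
t=14: input=1 -> V=0 FIRE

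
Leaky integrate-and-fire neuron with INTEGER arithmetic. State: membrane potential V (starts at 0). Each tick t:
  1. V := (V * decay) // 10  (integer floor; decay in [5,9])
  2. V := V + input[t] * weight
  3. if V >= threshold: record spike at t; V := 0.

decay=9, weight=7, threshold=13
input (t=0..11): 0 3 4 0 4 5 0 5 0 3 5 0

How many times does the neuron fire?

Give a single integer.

t=0: input=0 -> V=0
t=1: input=3 -> V=0 FIRE
t=2: input=4 -> V=0 FIRE
t=3: input=0 -> V=0
t=4: input=4 -> V=0 FIRE
t=5: input=5 -> V=0 FIRE
t=6: input=0 -> V=0
t=7: input=5 -> V=0 FIRE
t=8: input=0 -> V=0
t=9: input=3 -> V=0 FIRE
t=10: input=5 -> V=0 FIRE
t=11: input=0 -> V=0

Answer: 7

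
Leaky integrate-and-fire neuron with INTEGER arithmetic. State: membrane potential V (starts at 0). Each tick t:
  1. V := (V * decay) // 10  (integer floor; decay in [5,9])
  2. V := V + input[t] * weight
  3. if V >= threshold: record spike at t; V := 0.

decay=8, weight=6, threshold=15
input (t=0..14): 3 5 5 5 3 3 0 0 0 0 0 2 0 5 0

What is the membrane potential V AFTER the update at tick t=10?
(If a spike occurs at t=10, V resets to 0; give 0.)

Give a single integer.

t=0: input=3 -> V=0 FIRE
t=1: input=5 -> V=0 FIRE
t=2: input=5 -> V=0 FIRE
t=3: input=5 -> V=0 FIRE
t=4: input=3 -> V=0 FIRE
t=5: input=3 -> V=0 FIRE
t=6: input=0 -> V=0
t=7: input=0 -> V=0
t=8: input=0 -> V=0
t=9: input=0 -> V=0
t=10: input=0 -> V=0
t=11: input=2 -> V=12
t=12: input=0 -> V=9
t=13: input=5 -> V=0 FIRE
t=14: input=0 -> V=0

Answer: 0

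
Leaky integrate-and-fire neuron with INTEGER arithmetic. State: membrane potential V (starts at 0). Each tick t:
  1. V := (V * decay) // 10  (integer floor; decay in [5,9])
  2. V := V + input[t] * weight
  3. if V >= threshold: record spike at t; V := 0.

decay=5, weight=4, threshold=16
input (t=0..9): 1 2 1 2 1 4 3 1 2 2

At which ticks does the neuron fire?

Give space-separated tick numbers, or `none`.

t=0: input=1 -> V=4
t=1: input=2 -> V=10
t=2: input=1 -> V=9
t=3: input=2 -> V=12
t=4: input=1 -> V=10
t=5: input=4 -> V=0 FIRE
t=6: input=3 -> V=12
t=7: input=1 -> V=10
t=8: input=2 -> V=13
t=9: input=2 -> V=14

Answer: 5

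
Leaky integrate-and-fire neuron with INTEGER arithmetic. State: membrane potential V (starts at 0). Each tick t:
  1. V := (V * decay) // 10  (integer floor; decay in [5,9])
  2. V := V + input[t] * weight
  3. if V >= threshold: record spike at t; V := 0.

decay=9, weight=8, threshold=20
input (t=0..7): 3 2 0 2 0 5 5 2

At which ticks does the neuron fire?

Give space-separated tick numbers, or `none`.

Answer: 0 3 5 6

Derivation:
t=0: input=3 -> V=0 FIRE
t=1: input=2 -> V=16
t=2: input=0 -> V=14
t=3: input=2 -> V=0 FIRE
t=4: input=0 -> V=0
t=5: input=5 -> V=0 FIRE
t=6: input=5 -> V=0 FIRE
t=7: input=2 -> V=16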